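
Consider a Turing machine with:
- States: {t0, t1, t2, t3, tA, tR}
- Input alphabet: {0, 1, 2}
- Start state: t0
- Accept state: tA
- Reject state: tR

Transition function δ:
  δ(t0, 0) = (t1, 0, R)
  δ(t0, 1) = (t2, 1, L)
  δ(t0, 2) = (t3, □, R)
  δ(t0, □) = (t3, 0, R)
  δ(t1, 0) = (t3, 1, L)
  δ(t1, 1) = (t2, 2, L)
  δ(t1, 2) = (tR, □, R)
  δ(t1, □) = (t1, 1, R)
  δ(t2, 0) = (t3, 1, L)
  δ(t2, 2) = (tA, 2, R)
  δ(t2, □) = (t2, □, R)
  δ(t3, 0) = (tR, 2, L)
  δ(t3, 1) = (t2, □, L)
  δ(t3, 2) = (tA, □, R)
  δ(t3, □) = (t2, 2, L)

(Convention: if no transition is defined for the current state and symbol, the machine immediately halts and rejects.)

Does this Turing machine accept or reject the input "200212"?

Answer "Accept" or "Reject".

Execution trace:
Initial: [t0]200212
Step 1: δ(t0, 2) = (t3, □, R) → □[t3]00212
Step 2: δ(t3, 0) = (tR, 2, L) → [tR]□20212

The machine reaches the reject state tR and halts.

Answer: Reject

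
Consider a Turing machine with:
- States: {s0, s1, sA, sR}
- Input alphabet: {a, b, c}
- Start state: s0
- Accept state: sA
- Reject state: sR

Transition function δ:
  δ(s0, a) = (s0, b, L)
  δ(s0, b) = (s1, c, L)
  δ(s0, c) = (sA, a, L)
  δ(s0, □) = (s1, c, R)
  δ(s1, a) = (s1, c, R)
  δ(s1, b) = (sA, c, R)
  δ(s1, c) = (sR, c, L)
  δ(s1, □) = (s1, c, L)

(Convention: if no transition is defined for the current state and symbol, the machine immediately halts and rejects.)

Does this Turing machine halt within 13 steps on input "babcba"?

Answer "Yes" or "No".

Execution trace:
Initial: [s0]babcba
Step 1: δ(s0, b) = (s1, c, L) → [s1]□cabcba
Step 2: δ(s1, □) = (s1, c, L) → [s1]□ccabcba
Step 3: δ(s1, □) = (s1, c, L) → [s1]□cccabcba
Step 4: δ(s1, □) = (s1, c, L) → [s1]□ccccabcba
Step 5: δ(s1, □) = (s1, c, L) → [s1]□cccccabcba
Step 6: δ(s1, □) = (s1, c, L) → [s1]□ccccccabcba
Step 7: δ(s1, □) = (s1, c, L) → [s1]□cccccccabcba
Step 8: δ(s1, □) = (s1, c, L) → [s1]□ccccccccabcba
Step 9: δ(s1, □) = (s1, c, L) → [s1]□cccccccccabcba
Step 10: δ(s1, □) = (s1, c, L) → [s1]□ccccccccccabcba
Step 11: δ(s1, □) = (s1, c, L) → [s1]□cccccccccccabcba
Step 12: δ(s1, □) = (s1, c, L) → [s1]□ccccccccccccabcba
Step 13: δ(s1, □) = (s1, c, L) → [s1]□cccccccccccccabcba

The machine has not reached a halting state after 13 steps.
The machine did not halt within the 13-step bound.

Answer: No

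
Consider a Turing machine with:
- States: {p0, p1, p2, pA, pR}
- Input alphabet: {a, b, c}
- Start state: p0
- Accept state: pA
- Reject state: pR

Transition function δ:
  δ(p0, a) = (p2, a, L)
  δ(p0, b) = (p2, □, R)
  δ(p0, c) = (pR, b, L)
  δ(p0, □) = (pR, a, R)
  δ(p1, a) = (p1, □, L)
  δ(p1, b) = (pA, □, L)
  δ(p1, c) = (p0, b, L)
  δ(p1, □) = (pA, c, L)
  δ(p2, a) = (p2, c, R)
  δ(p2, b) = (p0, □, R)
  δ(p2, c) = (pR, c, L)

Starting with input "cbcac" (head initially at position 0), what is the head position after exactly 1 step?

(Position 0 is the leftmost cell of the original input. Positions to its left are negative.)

Execution trace (head position shown):
Step 0: [p0]cbcac  (head at position 0)
Step 1: move left → [pR]□bbcac  (head at position -1)

After 1 step, the head is at position -1.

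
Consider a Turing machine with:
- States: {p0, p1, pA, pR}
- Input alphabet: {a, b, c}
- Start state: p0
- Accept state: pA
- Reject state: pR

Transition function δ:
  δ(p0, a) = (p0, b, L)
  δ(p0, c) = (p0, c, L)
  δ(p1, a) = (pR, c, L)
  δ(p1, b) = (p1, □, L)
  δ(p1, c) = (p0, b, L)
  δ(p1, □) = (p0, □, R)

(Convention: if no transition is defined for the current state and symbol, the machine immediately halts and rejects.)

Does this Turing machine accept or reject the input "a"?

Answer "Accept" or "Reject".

Execution trace:
Initial: [p0]a
Step 1: δ(p0, a) = (p0, b, L) → [p0]□b

No transition is defined for δ(p0, □). By convention the machine halts and rejects.

Answer: Reject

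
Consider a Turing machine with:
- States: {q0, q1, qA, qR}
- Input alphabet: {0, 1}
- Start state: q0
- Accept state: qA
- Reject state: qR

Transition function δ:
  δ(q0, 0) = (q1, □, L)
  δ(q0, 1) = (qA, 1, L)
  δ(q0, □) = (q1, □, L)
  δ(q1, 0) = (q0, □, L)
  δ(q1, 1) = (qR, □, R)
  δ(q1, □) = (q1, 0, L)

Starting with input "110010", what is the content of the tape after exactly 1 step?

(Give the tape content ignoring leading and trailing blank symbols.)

Execution trace:
Initial: [q0]110010
Step 1: δ(q0, 1) = (qA, 1, L) → [qA]□110010

The machine reaches the accept state qA and halts.

After 1 step, the tape (ignoring leading/trailing blanks) is: 110010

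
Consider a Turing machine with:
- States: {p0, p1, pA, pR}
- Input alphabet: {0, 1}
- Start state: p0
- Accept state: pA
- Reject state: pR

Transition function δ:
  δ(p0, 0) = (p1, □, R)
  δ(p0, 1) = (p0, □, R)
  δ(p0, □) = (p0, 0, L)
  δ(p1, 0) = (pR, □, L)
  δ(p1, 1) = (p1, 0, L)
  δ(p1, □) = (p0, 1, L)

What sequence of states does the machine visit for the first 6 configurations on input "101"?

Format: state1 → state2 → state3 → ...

Execution trace:
Initial: [p0]101
Step 1: δ(p0, 1) = (p0, □, R) → □[p0]01
Step 2: δ(p0, 0) = (p1, □, R) → □□[p1]1
Step 3: δ(p1, 1) = (p1, 0, L) → □[p1]□0
Step 4: δ(p1, □) = (p0, 1, L) → [p0]□10
Step 5: δ(p0, □) = (p0, 0, L) → [p0]□010

State sequence: p0 → p0 → p1 → p1 → p0 → p0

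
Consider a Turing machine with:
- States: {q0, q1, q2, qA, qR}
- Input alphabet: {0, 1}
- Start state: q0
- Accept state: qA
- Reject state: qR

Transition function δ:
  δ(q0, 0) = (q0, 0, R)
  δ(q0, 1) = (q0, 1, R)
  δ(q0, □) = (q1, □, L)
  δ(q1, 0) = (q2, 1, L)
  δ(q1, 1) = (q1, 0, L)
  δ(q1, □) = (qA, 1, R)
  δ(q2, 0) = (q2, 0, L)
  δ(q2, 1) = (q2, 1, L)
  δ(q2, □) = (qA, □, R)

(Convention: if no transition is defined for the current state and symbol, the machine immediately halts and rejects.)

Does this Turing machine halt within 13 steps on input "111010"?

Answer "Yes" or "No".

Execution trace:
Initial: [q0]111010
Step 1: δ(q0, 1) = (q0, 1, R) → 1[q0]11010
Step 2: δ(q0, 1) = (q0, 1, R) → 11[q0]1010
Step 3: δ(q0, 1) = (q0, 1, R) → 111[q0]010
Step 4: δ(q0, 0) = (q0, 0, R) → 1110[q0]10
Step 5: δ(q0, 1) = (q0, 1, R) → 11101[q0]0
Step 6: δ(q0, 0) = (q0, 0, R) → 111010[q0]□
Step 7: δ(q0, □) = (q1, □, L) → 11101[q1]0□
Step 8: δ(q1, 0) = (q2, 1, L) → 1110[q2]11□
Step 9: δ(q2, 1) = (q2, 1, L) → 111[q2]011□
Step 10: δ(q2, 0) = (q2, 0, L) → 11[q2]1011□
Step 11: δ(q2, 1) = (q2, 1, L) → 1[q2]11011□
Step 12: δ(q2, 1) = (q2, 1, L) → [q2]111011□
Step 13: δ(q2, 1) = (q2, 1, L) → [q2]□111011□

The machine has not reached a halting state after 13 steps.
The machine did not halt within the 13-step bound.

Answer: No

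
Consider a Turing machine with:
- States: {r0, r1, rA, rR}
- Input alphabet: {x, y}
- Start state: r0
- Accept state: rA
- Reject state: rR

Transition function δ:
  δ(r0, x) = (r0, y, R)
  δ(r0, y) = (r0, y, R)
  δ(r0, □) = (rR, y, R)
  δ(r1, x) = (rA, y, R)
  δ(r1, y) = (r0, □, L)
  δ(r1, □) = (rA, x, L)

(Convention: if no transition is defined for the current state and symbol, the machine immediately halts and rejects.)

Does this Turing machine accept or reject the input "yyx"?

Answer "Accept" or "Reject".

Execution trace:
Initial: [r0]yyx
Step 1: δ(r0, y) = (r0, y, R) → y[r0]yx
Step 2: δ(r0, y) = (r0, y, R) → yy[r0]x
Step 3: δ(r0, x) = (r0, y, R) → yyy[r0]□
Step 4: δ(r0, □) = (rR, y, R) → yyyy[rR]□

The machine reaches the reject state rR and halts.

Answer: Reject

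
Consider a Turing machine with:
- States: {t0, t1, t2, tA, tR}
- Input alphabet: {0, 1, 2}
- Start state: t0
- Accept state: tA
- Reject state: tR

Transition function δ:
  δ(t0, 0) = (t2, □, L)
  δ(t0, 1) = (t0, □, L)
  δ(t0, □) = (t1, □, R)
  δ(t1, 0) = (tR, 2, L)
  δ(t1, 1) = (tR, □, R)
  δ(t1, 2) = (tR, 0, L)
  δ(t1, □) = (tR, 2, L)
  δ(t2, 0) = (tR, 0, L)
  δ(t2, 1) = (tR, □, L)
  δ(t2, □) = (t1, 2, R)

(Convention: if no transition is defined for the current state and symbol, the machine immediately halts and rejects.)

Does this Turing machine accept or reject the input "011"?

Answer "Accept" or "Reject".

Execution trace:
Initial: [t0]011
Step 1: δ(t0, 0) = (t2, □, L) → [t2]□□11
Step 2: δ(t2, □) = (t1, 2, R) → 2[t1]□11
Step 3: δ(t1, □) = (tR, 2, L) → [tR]2211

The machine reaches the reject state tR and halts.

Answer: Reject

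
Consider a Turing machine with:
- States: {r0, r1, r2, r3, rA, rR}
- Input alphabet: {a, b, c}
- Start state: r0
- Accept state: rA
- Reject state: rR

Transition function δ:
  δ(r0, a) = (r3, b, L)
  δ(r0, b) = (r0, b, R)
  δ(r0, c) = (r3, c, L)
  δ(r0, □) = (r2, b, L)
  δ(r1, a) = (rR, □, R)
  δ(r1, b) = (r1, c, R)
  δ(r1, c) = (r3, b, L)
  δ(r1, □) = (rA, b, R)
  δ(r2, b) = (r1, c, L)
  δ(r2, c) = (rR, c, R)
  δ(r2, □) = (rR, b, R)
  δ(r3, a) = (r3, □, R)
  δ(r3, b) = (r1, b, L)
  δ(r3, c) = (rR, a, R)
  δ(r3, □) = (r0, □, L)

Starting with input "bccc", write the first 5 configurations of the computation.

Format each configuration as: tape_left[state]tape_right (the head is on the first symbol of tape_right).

Transitions applied:
Step 1: δ(r0, b) = (r0, b, R)
Step 2: δ(r0, c) = (r3, c, L)
Step 3: δ(r3, b) = (r1, b, L)
Step 4: δ(r1, □) = (rA, b, R)

The first 5 configurations are:
[r0]bccc ⊢ b[r0]ccc ⊢ [r3]bccc ⊢ [r1]□bccc ⊢ b[rA]bccc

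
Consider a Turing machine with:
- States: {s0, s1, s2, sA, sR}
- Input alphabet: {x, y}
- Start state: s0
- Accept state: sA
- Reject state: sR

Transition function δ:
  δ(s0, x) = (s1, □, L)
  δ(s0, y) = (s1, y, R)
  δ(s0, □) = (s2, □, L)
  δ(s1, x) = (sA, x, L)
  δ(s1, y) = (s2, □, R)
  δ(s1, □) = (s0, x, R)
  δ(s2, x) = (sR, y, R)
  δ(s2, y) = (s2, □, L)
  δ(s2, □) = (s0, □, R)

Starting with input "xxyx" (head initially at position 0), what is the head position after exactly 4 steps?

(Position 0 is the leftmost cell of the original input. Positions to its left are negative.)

Execution trace (head position shown):
Step 0: [s0]xxyx  (head at position 0)
Step 1: move left → [s1]□□xyx  (head at position -1)
Step 2: move right → x[s0]□xyx  (head at position 0)
Step 3: move left → [s2]x□xyx  (head at position -1)
Step 4: move right → y[sR]□xyx  (head at position 0)

After 4 steps, the head is at position 0.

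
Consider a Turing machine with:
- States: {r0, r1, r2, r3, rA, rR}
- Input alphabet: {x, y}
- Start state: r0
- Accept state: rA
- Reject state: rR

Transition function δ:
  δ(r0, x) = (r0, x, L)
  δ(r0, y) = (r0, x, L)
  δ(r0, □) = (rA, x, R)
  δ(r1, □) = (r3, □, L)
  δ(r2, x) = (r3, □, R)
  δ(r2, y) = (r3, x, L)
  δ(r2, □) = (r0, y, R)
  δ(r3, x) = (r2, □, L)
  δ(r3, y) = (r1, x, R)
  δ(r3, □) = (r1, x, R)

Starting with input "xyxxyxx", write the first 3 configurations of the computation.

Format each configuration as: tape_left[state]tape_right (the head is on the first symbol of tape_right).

Transitions applied:
Step 1: δ(r0, x) = (r0, x, L)
Step 2: δ(r0, □) = (rA, x, R)

The first 3 configurations are:
[r0]xyxxyxx ⊢ [r0]□xyxxyxx ⊢ x[rA]xyxxyxx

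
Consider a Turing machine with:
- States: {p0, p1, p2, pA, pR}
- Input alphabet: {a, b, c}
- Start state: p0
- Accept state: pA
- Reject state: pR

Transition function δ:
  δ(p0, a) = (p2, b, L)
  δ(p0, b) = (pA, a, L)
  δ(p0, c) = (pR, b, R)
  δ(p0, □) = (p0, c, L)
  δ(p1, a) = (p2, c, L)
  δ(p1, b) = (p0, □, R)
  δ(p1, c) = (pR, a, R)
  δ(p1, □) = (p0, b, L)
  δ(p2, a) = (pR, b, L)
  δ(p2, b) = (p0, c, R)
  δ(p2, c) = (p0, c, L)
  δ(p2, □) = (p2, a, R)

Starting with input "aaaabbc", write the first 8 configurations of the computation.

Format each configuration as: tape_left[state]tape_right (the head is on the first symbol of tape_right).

Transitions applied:
Step 1: δ(p0, a) = (p2, b, L)
Step 2: δ(p2, □) = (p2, a, R)
Step 3: δ(p2, b) = (p0, c, R)
Step 4: δ(p0, a) = (p2, b, L)
Step 5: δ(p2, c) = (p0, c, L)
Step 6: δ(p0, a) = (p2, b, L)
Step 7: δ(p2, □) = (p2, a, R)

The first 8 configurations are:
[p0]aaaabbc ⊢ [p2]□baaabbc ⊢ a[p2]baaabbc ⊢ ac[p0]aaabbc ⊢ a[p2]cbaabbc ⊢ [p0]acbaabbc ⊢ [p2]□bcbaabbc ⊢ a[p2]bcbaabbc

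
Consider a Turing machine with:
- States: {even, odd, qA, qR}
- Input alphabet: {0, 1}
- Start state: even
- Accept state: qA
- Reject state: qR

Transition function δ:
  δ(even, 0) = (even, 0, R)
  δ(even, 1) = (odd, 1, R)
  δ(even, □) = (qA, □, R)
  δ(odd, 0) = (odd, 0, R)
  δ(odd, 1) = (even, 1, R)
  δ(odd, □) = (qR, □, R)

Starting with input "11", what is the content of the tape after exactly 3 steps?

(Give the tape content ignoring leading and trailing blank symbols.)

Execution trace:
Initial: [even]11
Step 1: δ(even, 1) = (odd, 1, R) → 1[odd]1
Step 2: δ(odd, 1) = (even, 1, R) → 11[even]□
Step 3: δ(even, □) = (qA, □, R) → 11□[qA]□

The machine reaches the accept state qA and halts.

After 3 steps, the tape (ignoring leading/trailing blanks) is: 11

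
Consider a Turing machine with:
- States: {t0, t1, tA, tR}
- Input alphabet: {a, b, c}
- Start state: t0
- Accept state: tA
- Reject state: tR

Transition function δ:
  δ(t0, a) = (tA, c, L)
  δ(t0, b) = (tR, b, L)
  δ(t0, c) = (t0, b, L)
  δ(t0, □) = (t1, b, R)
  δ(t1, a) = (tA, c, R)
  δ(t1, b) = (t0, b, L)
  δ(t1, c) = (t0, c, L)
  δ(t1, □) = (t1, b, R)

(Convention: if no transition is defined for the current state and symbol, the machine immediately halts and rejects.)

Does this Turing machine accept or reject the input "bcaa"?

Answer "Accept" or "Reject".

Execution trace:
Initial: [t0]bcaa
Step 1: δ(t0, b) = (tR, b, L) → [tR]□bcaa

The machine reaches the reject state tR and halts.

Answer: Reject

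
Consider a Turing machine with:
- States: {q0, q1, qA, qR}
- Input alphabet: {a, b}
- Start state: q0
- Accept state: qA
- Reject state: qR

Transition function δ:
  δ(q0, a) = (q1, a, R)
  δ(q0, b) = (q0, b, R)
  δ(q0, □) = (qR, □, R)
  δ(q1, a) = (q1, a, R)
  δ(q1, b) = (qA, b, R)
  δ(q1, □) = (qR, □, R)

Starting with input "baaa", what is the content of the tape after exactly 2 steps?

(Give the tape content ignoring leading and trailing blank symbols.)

Execution trace:
Initial: [q0]baaa
Step 1: δ(q0, b) = (q0, b, R) → b[q0]aaa
Step 2: δ(q0, a) = (q1, a, R) → ba[q1]aa

After 2 steps, the tape (ignoring leading/trailing blanks) is: baaa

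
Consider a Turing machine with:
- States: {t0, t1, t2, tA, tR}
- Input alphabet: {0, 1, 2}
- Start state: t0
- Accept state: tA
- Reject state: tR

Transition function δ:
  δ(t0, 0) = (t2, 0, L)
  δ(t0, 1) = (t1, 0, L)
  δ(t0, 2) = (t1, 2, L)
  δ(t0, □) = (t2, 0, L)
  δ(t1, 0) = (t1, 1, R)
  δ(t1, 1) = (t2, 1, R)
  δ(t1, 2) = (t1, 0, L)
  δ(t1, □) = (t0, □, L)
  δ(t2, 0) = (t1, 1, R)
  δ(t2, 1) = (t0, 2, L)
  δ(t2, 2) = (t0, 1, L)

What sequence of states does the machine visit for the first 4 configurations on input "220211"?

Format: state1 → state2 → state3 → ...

Execution trace:
Initial: [t0]220211
Step 1: δ(t0, 2) = (t1, 2, L) → [t1]□220211
Step 2: δ(t1, □) = (t0, □, L) → [t0]□□220211
Step 3: δ(t0, □) = (t2, 0, L) → [t2]□0□220211

No transition is defined for δ(t2, □). By convention the machine halts and rejects.

State sequence: t0 → t1 → t0 → t2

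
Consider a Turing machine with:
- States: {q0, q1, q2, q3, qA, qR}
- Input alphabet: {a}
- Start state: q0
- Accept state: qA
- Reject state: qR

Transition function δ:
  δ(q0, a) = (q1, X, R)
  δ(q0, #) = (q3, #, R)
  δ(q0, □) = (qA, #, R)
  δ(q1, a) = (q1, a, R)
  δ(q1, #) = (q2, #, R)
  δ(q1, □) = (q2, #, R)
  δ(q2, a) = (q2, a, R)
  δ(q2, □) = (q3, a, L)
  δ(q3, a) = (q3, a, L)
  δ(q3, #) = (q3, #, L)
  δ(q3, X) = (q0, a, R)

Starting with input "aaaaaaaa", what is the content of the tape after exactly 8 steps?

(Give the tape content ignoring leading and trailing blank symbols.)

Execution trace:
Initial: [q0]aaaaaaaa
Step 1: δ(q0, a) = (q1, X, R) → X[q1]aaaaaaa
Step 2: δ(q1, a) = (q1, a, R) → Xa[q1]aaaaaa
Step 3: δ(q1, a) = (q1, a, R) → Xaa[q1]aaaaa
Step 4: δ(q1, a) = (q1, a, R) → Xaaa[q1]aaaa
Step 5: δ(q1, a) = (q1, a, R) → Xaaaa[q1]aaa
Step 6: δ(q1, a) = (q1, a, R) → Xaaaaa[q1]aa
Step 7: δ(q1, a) = (q1, a, R) → Xaaaaaa[q1]a
Step 8: δ(q1, a) = (q1, a, R) → Xaaaaaaa[q1]□

After 8 steps, the tape (ignoring leading/trailing blanks) is: Xaaaaaaa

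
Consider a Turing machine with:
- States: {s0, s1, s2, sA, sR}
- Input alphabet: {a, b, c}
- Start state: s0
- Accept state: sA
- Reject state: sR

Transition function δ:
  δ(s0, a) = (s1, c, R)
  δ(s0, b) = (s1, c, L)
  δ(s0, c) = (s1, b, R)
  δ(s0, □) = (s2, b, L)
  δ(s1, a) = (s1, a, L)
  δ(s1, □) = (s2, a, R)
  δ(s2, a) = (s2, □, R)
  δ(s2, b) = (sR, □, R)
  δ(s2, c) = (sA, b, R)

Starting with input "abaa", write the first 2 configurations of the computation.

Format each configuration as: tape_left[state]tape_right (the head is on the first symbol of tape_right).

Transitions applied:
Step 1: δ(s0, a) = (s1, c, R)

The first 2 configurations are:
[s0]abaa ⊢ c[s1]baa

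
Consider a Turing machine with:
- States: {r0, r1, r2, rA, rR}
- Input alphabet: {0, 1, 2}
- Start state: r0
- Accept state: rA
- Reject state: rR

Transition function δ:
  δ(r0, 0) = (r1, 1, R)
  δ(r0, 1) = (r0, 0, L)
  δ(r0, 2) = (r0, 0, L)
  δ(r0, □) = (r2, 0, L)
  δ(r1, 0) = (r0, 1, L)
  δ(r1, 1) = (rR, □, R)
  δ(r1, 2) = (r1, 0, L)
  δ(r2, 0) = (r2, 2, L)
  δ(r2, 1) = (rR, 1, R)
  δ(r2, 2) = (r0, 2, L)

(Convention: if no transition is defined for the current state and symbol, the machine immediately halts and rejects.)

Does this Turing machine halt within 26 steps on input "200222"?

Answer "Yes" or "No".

Execution trace:
Initial: [r0]200222
Step 1: δ(r0, 2) = (r0, 0, L) → [r0]□000222
Step 2: δ(r0, □) = (r2, 0, L) → [r2]□0000222

No transition is defined for δ(r2, □). By convention the machine halts and rejects.
The machine halted after 2 steps (within the 26-step bound).

Answer: Yes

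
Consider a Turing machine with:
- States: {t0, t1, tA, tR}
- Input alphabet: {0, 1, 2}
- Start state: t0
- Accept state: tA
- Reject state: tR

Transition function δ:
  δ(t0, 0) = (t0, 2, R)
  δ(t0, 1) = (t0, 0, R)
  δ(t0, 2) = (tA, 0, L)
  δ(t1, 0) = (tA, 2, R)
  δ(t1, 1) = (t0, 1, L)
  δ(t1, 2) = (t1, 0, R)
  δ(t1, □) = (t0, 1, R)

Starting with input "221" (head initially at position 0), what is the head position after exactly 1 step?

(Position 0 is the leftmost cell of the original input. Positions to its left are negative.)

Execution trace (head position shown):
Step 0: [t0]221  (head at position 0)
Step 1: move left → [tA]□021  (head at position -1)

After 1 step, the head is at position -1.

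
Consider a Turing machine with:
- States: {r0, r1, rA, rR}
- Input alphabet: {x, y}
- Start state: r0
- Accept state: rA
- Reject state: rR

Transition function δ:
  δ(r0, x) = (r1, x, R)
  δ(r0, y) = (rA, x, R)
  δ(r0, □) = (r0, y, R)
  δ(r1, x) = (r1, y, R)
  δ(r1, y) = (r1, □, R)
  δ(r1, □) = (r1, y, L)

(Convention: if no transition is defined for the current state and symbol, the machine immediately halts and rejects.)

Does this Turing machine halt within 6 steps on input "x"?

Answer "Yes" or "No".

Execution trace:
Initial: [r0]x
Step 1: δ(r0, x) = (r1, x, R) → x[r1]□
Step 2: δ(r1, □) = (r1, y, L) → [r1]xy
Step 3: δ(r1, x) = (r1, y, R) → y[r1]y
Step 4: δ(r1, y) = (r1, □, R) → y□[r1]□
Step 5: δ(r1, □) = (r1, y, L) → y[r1]□y
Step 6: δ(r1, □) = (r1, y, L) → [r1]yyy

The machine has not reached a halting state after 6 steps.
The machine did not halt within the 6-step bound.

Answer: No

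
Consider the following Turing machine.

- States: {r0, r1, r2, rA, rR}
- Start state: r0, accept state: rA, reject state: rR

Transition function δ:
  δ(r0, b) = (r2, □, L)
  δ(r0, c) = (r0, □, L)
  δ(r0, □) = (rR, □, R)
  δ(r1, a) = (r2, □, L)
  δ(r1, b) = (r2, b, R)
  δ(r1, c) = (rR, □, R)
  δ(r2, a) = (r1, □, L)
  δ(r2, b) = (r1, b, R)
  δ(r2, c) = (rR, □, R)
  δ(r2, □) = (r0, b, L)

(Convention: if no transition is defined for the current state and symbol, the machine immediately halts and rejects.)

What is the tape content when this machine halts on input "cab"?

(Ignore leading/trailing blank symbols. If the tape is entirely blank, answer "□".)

Execution trace:
Initial: [r0]cab
Step 1: δ(r0, c) = (r0, □, L) → [r0]□□ab
Step 2: δ(r0, □) = (rR, □, R) → □[rR]□ab

The machine reaches the reject state rR and halts.

Final tape (ignoring leading/trailing blanks): ab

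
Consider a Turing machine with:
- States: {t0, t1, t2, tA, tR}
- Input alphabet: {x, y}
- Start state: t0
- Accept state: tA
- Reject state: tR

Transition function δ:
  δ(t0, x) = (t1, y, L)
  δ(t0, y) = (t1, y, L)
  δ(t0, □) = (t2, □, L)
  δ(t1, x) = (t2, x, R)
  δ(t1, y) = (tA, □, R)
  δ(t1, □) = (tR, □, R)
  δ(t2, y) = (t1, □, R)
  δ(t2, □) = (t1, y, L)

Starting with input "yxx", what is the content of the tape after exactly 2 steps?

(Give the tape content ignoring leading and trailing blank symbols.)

Execution trace:
Initial: [t0]yxx
Step 1: δ(t0, y) = (t1, y, L) → [t1]□yxx
Step 2: δ(t1, □) = (tR, □, R) → □[tR]yxx

The machine reaches the reject state tR and halts.

After 2 steps, the tape (ignoring leading/trailing blanks) is: yxx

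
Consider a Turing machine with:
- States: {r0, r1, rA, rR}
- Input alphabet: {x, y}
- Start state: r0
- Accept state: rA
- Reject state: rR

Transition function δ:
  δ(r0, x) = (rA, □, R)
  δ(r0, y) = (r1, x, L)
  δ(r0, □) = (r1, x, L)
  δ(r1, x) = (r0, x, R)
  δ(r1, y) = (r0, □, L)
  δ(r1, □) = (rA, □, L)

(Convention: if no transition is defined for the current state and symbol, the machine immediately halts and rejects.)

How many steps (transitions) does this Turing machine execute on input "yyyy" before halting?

Execution trace:
Initial: [r0]yyyy
Step 1: δ(r0, y) = (r1, x, L) → [r1]□xyyy
Step 2: δ(r1, □) = (rA, □, L) → [rA]□□xyyy

The machine reaches the accept state rA and halts.

The machine executed 2 steps before halting.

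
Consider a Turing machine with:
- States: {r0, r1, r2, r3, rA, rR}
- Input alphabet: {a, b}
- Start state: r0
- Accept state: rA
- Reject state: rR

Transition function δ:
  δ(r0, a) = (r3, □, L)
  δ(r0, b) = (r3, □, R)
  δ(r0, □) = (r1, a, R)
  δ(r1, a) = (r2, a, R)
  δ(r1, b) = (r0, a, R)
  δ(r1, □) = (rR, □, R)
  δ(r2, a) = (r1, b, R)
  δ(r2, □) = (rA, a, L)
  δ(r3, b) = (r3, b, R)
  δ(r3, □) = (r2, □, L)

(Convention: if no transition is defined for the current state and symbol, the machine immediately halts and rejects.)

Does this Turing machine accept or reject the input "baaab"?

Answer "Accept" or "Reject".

Execution trace:
Initial: [r0]baaab
Step 1: δ(r0, b) = (r3, □, R) → □[r3]aaab

No transition is defined for δ(r3, a). By convention the machine halts and rejects.

Answer: Reject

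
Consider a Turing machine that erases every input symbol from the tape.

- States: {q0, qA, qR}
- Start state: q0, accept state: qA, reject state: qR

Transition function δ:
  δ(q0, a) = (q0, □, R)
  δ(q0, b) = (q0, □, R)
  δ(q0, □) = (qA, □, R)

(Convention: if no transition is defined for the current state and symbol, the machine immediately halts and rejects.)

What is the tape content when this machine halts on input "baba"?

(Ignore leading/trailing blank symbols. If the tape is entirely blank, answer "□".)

Execution trace:
Initial: [q0]baba
Step 1: δ(q0, b) = (q0, □, R) → □[q0]aba
Step 2: δ(q0, a) = (q0, □, R) → □□[q0]ba
Step 3: δ(q0, b) = (q0, □, R) → □□□[q0]a
Step 4: δ(q0, a) = (q0, □, R) → □□□□[q0]□
Step 5: δ(q0, □) = (qA, □, R) → □□□□□[qA]□

The machine reaches the accept state qA and halts.

Final tape (ignoring leading/trailing blanks): □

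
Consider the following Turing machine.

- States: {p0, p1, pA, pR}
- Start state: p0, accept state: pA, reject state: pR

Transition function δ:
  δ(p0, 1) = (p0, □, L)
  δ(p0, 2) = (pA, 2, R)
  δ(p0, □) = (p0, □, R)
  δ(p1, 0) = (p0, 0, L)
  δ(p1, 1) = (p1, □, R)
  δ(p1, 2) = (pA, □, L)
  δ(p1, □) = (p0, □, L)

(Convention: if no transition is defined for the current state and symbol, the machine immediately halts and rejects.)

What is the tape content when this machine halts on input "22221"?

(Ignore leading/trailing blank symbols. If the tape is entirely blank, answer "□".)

Execution trace:
Initial: [p0]22221
Step 1: δ(p0, 2) = (pA, 2, R) → 2[pA]2221

The machine reaches the accept state pA and halts.

Final tape (ignoring leading/trailing blanks): 22221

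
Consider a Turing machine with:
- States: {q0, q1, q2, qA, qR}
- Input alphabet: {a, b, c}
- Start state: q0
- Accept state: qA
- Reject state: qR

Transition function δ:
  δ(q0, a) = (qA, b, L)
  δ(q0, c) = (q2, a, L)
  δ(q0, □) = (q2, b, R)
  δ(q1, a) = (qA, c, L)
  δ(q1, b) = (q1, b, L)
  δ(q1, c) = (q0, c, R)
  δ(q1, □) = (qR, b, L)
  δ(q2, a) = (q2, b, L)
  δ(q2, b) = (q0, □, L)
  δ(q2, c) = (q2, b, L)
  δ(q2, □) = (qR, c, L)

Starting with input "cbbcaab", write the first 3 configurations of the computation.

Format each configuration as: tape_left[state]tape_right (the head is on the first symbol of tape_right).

Transitions applied:
Step 1: δ(q0, c) = (q2, a, L)
Step 2: δ(q2, □) = (qR, c, L)

The first 3 configurations are:
[q0]cbbcaab ⊢ [q2]□abbcaab ⊢ [qR]□cabbcaab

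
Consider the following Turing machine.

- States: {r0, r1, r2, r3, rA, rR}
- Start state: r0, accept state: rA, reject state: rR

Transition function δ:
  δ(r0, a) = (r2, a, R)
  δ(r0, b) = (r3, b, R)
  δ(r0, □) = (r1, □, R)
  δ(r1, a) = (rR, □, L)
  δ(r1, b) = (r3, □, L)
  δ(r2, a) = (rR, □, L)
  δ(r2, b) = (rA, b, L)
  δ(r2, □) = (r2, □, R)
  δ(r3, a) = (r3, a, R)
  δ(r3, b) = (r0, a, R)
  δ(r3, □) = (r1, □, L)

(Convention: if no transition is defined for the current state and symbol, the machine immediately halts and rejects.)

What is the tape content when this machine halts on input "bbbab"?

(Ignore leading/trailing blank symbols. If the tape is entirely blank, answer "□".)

Execution trace:
Initial: [r0]bbbab
Step 1: δ(r0, b) = (r3, b, R) → b[r3]bbab
Step 2: δ(r3, b) = (r0, a, R) → ba[r0]bab
Step 3: δ(r0, b) = (r3, b, R) → bab[r3]ab
Step 4: δ(r3, a) = (r3, a, R) → baba[r3]b
Step 5: δ(r3, b) = (r0, a, R) → babaa[r0]□
Step 6: δ(r0, □) = (r1, □, R) → babaa□[r1]□

No transition is defined for δ(r1, □). By convention the machine halts and rejects.

Final tape (ignoring leading/trailing blanks): babaa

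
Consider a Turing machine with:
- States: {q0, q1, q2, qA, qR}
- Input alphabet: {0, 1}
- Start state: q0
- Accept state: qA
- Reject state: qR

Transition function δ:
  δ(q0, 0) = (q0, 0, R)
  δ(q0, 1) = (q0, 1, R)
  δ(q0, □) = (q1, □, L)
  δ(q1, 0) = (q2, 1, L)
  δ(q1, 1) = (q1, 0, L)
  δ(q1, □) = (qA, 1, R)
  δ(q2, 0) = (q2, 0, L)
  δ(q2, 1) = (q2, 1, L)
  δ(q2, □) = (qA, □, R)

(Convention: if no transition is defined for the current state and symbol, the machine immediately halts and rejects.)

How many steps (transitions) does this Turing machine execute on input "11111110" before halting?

Execution trace:
Initial: [q0]11111110
Step 1: δ(q0, 1) = (q0, 1, R) → 1[q0]1111110
Step 2: δ(q0, 1) = (q0, 1, R) → 11[q0]111110
Step 3: δ(q0, 1) = (q0, 1, R) → 111[q0]11110
Step 4: δ(q0, 1) = (q0, 1, R) → 1111[q0]1110
Step 5: δ(q0, 1) = (q0, 1, R) → 11111[q0]110
Step 6: δ(q0, 1) = (q0, 1, R) → 111111[q0]10
Step 7: δ(q0, 1) = (q0, 1, R) → 1111111[q0]0
Step 8: δ(q0, 0) = (q0, 0, R) → 11111110[q0]□
Step 9: δ(q0, □) = (q1, □, L) → 1111111[q1]0□
Step 10: δ(q1, 0) = (q2, 1, L) → 111111[q2]11□
Step 11: δ(q2, 1) = (q2, 1, L) → 11111[q2]111□
Step 12: δ(q2, 1) = (q2, 1, L) → 1111[q2]1111□
Step 13: δ(q2, 1) = (q2, 1, L) → 111[q2]11111□
Step 14: δ(q2, 1) = (q2, 1, L) → 11[q2]111111□
Step 15: δ(q2, 1) = (q2, 1, L) → 1[q2]1111111□
Step 16: δ(q2, 1) = (q2, 1, L) → [q2]11111111□
Step 17: δ(q2, 1) = (q2, 1, L) → [q2]□11111111□
Step 18: δ(q2, □) = (qA, □, R) → □[qA]11111111□

The machine reaches the accept state qA and halts.

The machine executed 18 steps before halting.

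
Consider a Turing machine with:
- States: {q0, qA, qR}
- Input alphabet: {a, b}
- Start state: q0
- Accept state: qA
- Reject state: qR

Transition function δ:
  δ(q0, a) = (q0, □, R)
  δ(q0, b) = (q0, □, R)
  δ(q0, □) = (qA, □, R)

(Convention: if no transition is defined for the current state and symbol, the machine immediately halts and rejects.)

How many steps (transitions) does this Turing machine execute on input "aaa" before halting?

Execution trace:
Initial: [q0]aaa
Step 1: δ(q0, a) = (q0, □, R) → □[q0]aa
Step 2: δ(q0, a) = (q0, □, R) → □□[q0]a
Step 3: δ(q0, a) = (q0, □, R) → □□□[q0]□
Step 4: δ(q0, □) = (qA, □, R) → □□□□[qA]□

The machine reaches the accept state qA and halts.

The machine executed 4 steps before halting.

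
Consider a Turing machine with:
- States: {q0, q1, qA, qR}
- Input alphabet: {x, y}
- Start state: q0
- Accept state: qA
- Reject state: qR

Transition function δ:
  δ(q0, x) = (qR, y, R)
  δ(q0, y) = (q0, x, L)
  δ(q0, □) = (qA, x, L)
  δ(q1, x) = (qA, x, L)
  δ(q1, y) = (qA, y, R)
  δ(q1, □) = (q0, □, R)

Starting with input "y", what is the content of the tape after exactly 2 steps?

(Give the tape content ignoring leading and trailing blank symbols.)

Execution trace:
Initial: [q0]y
Step 1: δ(q0, y) = (q0, x, L) → [q0]□x
Step 2: δ(q0, □) = (qA, x, L) → [qA]□xx

The machine reaches the accept state qA and halts.

After 2 steps, the tape (ignoring leading/trailing blanks) is: xx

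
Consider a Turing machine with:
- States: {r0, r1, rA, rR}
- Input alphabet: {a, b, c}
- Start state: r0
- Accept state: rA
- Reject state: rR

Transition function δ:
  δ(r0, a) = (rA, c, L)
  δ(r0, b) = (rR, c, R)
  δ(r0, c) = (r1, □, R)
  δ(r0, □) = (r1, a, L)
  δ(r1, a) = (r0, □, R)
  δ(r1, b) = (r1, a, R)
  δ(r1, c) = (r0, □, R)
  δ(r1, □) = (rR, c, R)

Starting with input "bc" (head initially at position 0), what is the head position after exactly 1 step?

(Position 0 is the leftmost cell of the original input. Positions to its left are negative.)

Execution trace (head position shown):
Step 0: [r0]bc  (head at position 0)
Step 1: move right → c[rR]c  (head at position 1)

After 1 step, the head is at position 1.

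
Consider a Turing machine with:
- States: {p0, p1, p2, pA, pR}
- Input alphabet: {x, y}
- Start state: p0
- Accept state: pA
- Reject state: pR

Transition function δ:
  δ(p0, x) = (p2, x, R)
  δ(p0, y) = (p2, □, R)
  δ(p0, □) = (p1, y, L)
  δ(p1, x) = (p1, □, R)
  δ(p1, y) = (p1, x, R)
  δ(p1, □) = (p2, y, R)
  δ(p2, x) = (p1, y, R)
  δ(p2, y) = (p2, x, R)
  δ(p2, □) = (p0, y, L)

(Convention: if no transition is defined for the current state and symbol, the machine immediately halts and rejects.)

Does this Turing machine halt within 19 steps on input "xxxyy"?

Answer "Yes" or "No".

Execution trace:
Initial: [p0]xxxyy
Step 1: δ(p0, x) = (p2, x, R) → x[p2]xxyy
Step 2: δ(p2, x) = (p1, y, R) → xy[p1]xyy
Step 3: δ(p1, x) = (p1, □, R) → xy□[p1]yy
Step 4: δ(p1, y) = (p1, x, R) → xy□x[p1]y
Step 5: δ(p1, y) = (p1, x, R) → xy□xx[p1]□
Step 6: δ(p1, □) = (p2, y, R) → xy□xxy[p2]□
Step 7: δ(p2, □) = (p0, y, L) → xy□xx[p0]yy
Step 8: δ(p0, y) = (p2, □, R) → xy□xx□[p2]y
Step 9: δ(p2, y) = (p2, x, R) → xy□xx□x[p2]□
Step 10: δ(p2, □) = (p0, y, L) → xy□xx□[p0]xy
Step 11: δ(p0, x) = (p2, x, R) → xy□xx□x[p2]y
Step 12: δ(p2, y) = (p2, x, R) → xy□xx□xx[p2]□
Step 13: δ(p2, □) = (p0, y, L) → xy□xx□x[p0]xy
Step 14: δ(p0, x) = (p2, x, R) → xy□xx□xx[p2]y
Step 15: δ(p2, y) = (p2, x, R) → xy□xx□xxx[p2]□
Step 16: δ(p2, □) = (p0, y, L) → xy□xx□xx[p0]xy
Step 17: δ(p0, x) = (p2, x, R) → xy□xx□xxx[p2]y
Step 18: δ(p2, y) = (p2, x, R) → xy□xx□xxxx[p2]□
Step 19: δ(p2, □) = (p0, y, L) → xy□xx□xxx[p0]xy

The machine has not reached a halting state after 19 steps.
The machine did not halt within the 19-step bound.

Answer: No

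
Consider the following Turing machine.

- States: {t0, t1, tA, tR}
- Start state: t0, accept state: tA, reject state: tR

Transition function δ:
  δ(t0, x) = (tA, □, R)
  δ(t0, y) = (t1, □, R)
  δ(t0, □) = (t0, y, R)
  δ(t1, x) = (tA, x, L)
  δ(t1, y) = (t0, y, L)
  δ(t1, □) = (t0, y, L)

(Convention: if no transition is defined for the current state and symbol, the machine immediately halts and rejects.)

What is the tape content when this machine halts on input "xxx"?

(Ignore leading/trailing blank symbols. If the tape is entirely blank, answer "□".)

Execution trace:
Initial: [t0]xxx
Step 1: δ(t0, x) = (tA, □, R) → □[tA]xx

The machine reaches the accept state tA and halts.

Final tape (ignoring leading/trailing blanks): xx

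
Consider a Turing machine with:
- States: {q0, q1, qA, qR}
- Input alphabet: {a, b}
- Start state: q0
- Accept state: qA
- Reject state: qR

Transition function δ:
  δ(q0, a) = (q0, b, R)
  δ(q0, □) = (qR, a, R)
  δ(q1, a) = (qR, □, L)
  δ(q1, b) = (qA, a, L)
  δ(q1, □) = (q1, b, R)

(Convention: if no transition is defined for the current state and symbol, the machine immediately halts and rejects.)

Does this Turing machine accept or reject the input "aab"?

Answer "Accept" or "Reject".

Execution trace:
Initial: [q0]aab
Step 1: δ(q0, a) = (q0, b, R) → b[q0]ab
Step 2: δ(q0, a) = (q0, b, R) → bb[q0]b

No transition is defined for δ(q0, b). By convention the machine halts and rejects.

Answer: Reject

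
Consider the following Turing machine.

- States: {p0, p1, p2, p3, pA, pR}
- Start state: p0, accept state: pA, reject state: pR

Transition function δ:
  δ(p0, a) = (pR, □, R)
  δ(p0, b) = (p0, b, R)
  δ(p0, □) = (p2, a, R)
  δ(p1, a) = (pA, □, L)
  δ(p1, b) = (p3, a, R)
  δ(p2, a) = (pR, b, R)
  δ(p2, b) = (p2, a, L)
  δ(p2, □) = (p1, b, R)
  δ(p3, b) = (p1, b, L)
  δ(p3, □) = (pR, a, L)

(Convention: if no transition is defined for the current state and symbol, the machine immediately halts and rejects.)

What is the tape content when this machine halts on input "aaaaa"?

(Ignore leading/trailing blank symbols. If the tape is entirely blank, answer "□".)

Execution trace:
Initial: [p0]aaaaa
Step 1: δ(p0, a) = (pR, □, R) → □[pR]aaaa

The machine reaches the reject state pR and halts.

Final tape (ignoring leading/trailing blanks): aaaa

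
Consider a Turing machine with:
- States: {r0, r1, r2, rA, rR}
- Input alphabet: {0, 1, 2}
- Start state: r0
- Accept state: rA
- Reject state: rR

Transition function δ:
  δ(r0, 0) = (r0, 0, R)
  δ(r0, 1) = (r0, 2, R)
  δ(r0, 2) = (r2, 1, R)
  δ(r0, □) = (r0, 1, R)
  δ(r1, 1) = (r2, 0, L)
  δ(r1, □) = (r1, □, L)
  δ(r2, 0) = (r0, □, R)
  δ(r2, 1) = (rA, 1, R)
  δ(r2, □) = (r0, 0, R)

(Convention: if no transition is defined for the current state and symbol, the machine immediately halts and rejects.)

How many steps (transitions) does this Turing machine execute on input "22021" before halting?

Execution trace:
Initial: [r0]22021
Step 1: δ(r0, 2) = (r2, 1, R) → 1[r2]2021

No transition is defined for δ(r2, 2). By convention the machine halts and rejects.

The machine executed 1 step before halting.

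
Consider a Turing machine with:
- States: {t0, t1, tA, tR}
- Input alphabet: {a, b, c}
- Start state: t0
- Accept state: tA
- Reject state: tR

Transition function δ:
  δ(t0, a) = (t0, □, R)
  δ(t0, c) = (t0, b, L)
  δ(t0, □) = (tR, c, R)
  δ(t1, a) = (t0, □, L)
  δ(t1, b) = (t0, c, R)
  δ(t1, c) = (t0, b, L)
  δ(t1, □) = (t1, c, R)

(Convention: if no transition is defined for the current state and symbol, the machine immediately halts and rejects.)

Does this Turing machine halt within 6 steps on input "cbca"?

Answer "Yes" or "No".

Execution trace:
Initial: [t0]cbca
Step 1: δ(t0, c) = (t0, b, L) → [t0]□bbca
Step 2: δ(t0, □) = (tR, c, R) → c[tR]bbca

The machine reaches the reject state tR and halts.
The machine halted after 2 steps (within the 6-step bound).

Answer: Yes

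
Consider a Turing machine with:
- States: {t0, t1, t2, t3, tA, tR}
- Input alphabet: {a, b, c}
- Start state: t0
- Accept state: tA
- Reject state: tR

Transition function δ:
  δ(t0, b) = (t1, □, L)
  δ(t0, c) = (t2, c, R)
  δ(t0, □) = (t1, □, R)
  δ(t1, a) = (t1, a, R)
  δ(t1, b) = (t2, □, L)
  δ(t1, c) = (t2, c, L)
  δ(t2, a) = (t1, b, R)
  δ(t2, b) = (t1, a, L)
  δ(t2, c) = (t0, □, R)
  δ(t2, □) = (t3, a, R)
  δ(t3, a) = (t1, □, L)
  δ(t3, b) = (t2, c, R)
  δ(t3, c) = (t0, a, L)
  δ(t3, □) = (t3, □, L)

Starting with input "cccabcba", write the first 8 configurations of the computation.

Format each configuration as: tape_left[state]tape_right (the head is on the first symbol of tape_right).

Transitions applied:
Step 1: δ(t0, c) = (t2, c, R)
Step 2: δ(t2, c) = (t0, □, R)
Step 3: δ(t0, c) = (t2, c, R)
Step 4: δ(t2, a) = (t1, b, R)
Step 5: δ(t1, b) = (t2, □, L)
Step 6: δ(t2, b) = (t1, a, L)
Step 7: δ(t1, c) = (t2, c, L)

The first 8 configurations are:
[t0]cccabcba ⊢ c[t2]ccabcba ⊢ c□[t0]cabcba ⊢ c□c[t2]abcba ⊢ c□cb[t1]bcba ⊢ c□c[t2]b□cba ⊢ c□[t1]ca□cba ⊢ c[t2]□ca□cba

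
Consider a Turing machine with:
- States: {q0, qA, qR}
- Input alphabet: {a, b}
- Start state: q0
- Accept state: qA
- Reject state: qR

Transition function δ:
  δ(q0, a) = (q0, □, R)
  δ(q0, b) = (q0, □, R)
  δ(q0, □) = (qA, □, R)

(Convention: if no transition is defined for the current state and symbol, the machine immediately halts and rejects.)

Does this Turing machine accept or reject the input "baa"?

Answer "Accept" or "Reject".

Execution trace:
Initial: [q0]baa
Step 1: δ(q0, b) = (q0, □, R) → □[q0]aa
Step 2: δ(q0, a) = (q0, □, R) → □□[q0]a
Step 3: δ(q0, a) = (q0, □, R) → □□□[q0]□
Step 4: δ(q0, □) = (qA, □, R) → □□□□[qA]□

The machine reaches the accept state qA and halts.

Answer: Accept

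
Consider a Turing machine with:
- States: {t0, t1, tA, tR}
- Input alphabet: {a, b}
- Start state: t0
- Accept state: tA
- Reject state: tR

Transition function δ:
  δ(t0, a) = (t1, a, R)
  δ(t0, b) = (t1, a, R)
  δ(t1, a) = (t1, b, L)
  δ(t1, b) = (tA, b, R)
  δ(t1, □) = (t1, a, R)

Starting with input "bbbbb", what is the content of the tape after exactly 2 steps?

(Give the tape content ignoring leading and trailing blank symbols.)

Execution trace:
Initial: [t0]bbbbb
Step 1: δ(t0, b) = (t1, a, R) → a[t1]bbbb
Step 2: δ(t1, b) = (tA, b, R) → ab[tA]bbb

The machine reaches the accept state tA and halts.

After 2 steps, the tape (ignoring leading/trailing blanks) is: abbbb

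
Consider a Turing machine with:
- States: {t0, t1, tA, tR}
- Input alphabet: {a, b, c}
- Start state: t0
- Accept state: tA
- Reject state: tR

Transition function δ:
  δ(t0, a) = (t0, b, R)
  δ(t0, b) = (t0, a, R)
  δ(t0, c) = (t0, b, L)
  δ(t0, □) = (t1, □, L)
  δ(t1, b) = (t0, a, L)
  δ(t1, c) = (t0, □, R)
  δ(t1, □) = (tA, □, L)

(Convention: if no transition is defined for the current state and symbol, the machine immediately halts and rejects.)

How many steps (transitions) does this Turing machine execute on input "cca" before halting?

Execution trace:
Initial: [t0]cca
Step 1: δ(t0, c) = (t0, b, L) → [t0]□bca
Step 2: δ(t0, □) = (t1, □, L) → [t1]□□bca
Step 3: δ(t1, □) = (tA, □, L) → [tA]□□□bca

The machine reaches the accept state tA and halts.

The machine executed 3 steps before halting.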